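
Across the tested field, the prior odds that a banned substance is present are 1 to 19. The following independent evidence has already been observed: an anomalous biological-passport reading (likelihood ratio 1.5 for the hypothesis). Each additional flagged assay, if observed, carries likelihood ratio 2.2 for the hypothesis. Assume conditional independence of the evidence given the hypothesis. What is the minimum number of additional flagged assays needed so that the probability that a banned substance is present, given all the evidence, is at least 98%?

9

Prior odds = 1/19.
Bayes factor of the evidence already in hand = 1.5.
Odds after that evidence = (1/19) × 1.5 = 3/38.
Target odds = 0.98/0.02 = 49.
Need 2.2ⁿ ≥ 49 ÷ (3/38) = 1862/3.
2.2⁸ = 214358881/390625 falls short of 1862/3 but 2.2⁹ ≈1207.27 reaches it, so n = 9.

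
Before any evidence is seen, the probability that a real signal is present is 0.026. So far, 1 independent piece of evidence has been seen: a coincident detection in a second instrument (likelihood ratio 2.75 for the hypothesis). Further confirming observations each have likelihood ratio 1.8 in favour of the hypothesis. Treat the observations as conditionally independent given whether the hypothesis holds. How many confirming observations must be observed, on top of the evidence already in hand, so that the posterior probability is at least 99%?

13

Prior odds = 0.026/0.974 = 13/487.
Bayes factor of the evidence already in hand = 2.75.
Odds after that evidence = (13/487) × 2.75 = 143/1948.
Target odds = 0.99/0.01 = 99.
Need 1.8ⁿ ≥ 99 ÷ (143/1948) = 17532/13.
1.8¹² ≈1156.83 falls short of 17532/13 but 1.8¹³ ≈2082.3 reaches it, so n = 13.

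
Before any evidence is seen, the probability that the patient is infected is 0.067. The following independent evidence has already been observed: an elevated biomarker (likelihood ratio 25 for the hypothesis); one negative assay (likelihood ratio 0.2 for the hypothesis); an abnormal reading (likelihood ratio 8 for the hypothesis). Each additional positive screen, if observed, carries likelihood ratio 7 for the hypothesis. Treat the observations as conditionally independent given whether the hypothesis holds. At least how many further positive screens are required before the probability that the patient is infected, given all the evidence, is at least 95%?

Prior odds = 0.067/0.933 = 67/933.
Combined Bayes factor of the evidence already in hand = 25 × 0.2 × 8 = 40.
Odds after that evidence = (67/933) × 40 = 2680/933.
Target odds = 0.95/0.05 = 19.
Need 7ⁿ ≥ 19 ÷ (2680/933) = 17727/2680.
7¹ = 7, which meets the required 17727/2680; so n = 1.

1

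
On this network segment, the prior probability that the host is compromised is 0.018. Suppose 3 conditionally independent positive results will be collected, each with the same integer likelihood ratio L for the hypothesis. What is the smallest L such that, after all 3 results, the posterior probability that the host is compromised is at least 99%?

18

Prior odds = 0.018/0.982 = 9/491.
Target odds = 0.99/0.01 = 99.
Need L³ ≥ 99 ÷ (9/491) = 5401.
17³ = 4913 < 5401 ≤ 5832 = 18³, so L = 18.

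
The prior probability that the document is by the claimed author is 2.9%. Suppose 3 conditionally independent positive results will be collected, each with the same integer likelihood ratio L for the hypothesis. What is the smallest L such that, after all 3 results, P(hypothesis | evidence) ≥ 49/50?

Prior odds = 0.029/0.971 = 29/971.
Target odds = 0.98/0.02 = 49.
Need L³ ≥ 49 ÷ (29/971) = 47579/29.
11³ = 1331 < 47579/29 ≤ 1728 = 12³, so L = 12.

12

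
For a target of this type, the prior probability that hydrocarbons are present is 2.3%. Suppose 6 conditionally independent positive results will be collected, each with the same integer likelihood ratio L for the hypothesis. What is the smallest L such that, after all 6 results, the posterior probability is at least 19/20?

Prior odds = 0.023/0.977 = 23/977.
Target odds = 0.95/0.05 = 19.
Need L⁶ ≥ 19 ÷ (23/977) = 18563/23.
3⁶ = 729 < 18563/23 ≤ 4096 = 4⁶, so L = 4.

4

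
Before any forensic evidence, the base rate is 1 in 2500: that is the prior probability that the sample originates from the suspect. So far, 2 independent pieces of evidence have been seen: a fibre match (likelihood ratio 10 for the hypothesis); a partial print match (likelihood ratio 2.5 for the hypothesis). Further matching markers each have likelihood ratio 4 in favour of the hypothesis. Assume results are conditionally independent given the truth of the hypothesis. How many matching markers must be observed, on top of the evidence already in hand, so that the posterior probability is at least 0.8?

Prior odds = 0.0004/0.9996 = 1/2499.
Combined Bayes factor of the evidence already in hand = 10 × 2.5 = 25.
Odds after that evidence = (1/2499) × 25 = 25/2499.
Target odds = 0.8/0.2 = 4.
Need 4ⁿ ≥ 4 ÷ (25/2499) = 399.84.
4⁴ = 256 falls short of 399.84 but 4⁵ = 1024 reaches it, so n = 5.

5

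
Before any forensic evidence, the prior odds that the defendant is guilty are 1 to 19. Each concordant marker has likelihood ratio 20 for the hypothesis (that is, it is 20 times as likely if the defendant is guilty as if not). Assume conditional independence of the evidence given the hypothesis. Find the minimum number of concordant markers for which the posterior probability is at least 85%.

2

Prior odds = 1/19.
Likelihood ratio per concordant marker = 20.
Target odds: 0.85 ÷ 0.15 = 17/3.
Need (1/19) × 20ⁿ ≥ 17/3, i.e. 20ⁿ ≥ 323/3.
20¹ = 20 falls short of 323/3 but 20² = 400 reaches it, so n = 2.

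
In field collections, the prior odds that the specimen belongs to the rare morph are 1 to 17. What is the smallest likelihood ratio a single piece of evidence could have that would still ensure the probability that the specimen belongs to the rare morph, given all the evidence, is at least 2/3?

Prior odds = 1/17.
Target odds = (2/3)/(1/3) = 2.
Required Bayes factor = 2 ÷ (1/17) = 34.

34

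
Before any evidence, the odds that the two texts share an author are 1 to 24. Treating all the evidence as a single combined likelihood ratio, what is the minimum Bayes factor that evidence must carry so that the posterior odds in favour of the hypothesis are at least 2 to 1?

48

Prior odds = 1/24.
Target odds = 2.
Required Bayes factor = 2 ÷ (1/24) = 48.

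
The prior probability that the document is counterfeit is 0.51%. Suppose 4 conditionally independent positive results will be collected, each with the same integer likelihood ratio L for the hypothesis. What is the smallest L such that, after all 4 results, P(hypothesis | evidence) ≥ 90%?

Prior odds = 0.0051/0.9949 = 51/9949.
Target odds = 0.9/0.1 = 9.
Need L⁴ ≥ 9 ÷ (51/9949) = 29847/17.
6⁴ = 1296 < 29847/17 ≤ 2401 = 7⁴, so L = 7.

7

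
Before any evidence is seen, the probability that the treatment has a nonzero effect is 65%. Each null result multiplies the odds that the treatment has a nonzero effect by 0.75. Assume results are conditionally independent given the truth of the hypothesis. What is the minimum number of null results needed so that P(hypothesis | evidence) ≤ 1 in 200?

Prior odds = 0.65/0.35 = 13/7.
Likelihood ratio per null result = 0.75.
Target odds: 0.005 ÷ 0.995 = 1/199.
Need (13/7) × 0.75ⁿ ≤ 1/199, i.e. 0.75ⁿ ≤ 7/2587.
0.75²⁰ ≈0.00317121 is still above 7/2587 but 0.75²¹ ≈0.00237841 is at or below it, so n = 21.

21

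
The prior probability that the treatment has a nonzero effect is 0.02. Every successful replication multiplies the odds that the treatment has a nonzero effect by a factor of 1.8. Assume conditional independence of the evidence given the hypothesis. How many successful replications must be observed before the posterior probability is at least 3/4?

9

Prior odds = 0.02/0.98 = 1/49.
Likelihood ratio per successful replication = 1.8.
Target odds: 0.75 ÷ 0.25 = 3.
Require 1.8ⁿ ≥ 3 ÷ (1/49) = 147.
1.8⁸ = 43046721/390625 falls short of 147 but 1.8⁹ = 387420489/1953125 reaches it, so n = 9.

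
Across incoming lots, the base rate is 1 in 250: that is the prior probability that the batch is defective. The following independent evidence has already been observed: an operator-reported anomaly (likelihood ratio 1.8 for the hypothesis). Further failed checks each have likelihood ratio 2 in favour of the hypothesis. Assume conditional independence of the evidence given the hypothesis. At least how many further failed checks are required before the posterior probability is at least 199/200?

Prior odds = 0.004/0.996 = 1/249.
Bayes factor of the evidence already in hand = 1.8.
Odds after that evidence = (1/249) × 1.8 = 3/415.
Target odds = 0.995/0.005 = 199.
Need 2ⁿ ≥ 199 ÷ (3/415) = 82585/3.
2¹⁴ = 16384 falls short of 82585/3 but 2¹⁵ = 32768 reaches it, so n = 15.

15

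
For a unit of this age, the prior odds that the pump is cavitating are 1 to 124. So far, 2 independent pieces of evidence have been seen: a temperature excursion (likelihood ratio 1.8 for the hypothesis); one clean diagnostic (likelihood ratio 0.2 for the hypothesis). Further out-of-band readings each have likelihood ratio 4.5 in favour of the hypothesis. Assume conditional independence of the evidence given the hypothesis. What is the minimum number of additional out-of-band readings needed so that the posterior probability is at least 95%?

Prior odds = 1/124.
Combined Bayes factor of the evidence already in hand = 1.8 × 0.2 = 0.36.
Odds after that evidence = (1/124) × 0.36 = 9/3100.
Target odds = 0.95/0.05 = 19.
Need 4.5ⁿ ≥ 19 ÷ (9/3100) = 58900/9.
4.5⁵ = 1845.28125 falls short of 58900/9 but 4.5⁶ = 8303.765625 reaches it, so n = 6.

6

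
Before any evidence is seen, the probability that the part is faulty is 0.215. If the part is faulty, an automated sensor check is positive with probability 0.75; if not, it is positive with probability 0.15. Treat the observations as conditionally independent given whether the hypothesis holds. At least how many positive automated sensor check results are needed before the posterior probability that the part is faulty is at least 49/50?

Prior odds = 0.215/0.785 = 43/157.
Likelihood ratio of a positive = 0.75/0.15 = 5.
Target odds: 0.98 ÷ 0.02 = 49.
Require 5ⁿ ≥ 49 ÷ (43/157) = 7693/43.
5³ = 125 falls short of 7693/43 but 5⁴ = 625 reaches it, so n = 4.

4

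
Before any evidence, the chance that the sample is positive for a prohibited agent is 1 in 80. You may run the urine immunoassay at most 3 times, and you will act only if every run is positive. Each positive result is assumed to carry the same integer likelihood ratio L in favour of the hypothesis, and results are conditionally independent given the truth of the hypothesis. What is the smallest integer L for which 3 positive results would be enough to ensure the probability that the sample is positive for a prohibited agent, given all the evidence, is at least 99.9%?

43

Prior odds = 0.0125/0.9875 = 1/79.
Target odds = 0.999/0.001 = 999.
Need L³ ≥ 999 ÷ (1/79) = 78921.
42³ = 74088 < 78921 ≤ 79507 = 43³, so L = 43.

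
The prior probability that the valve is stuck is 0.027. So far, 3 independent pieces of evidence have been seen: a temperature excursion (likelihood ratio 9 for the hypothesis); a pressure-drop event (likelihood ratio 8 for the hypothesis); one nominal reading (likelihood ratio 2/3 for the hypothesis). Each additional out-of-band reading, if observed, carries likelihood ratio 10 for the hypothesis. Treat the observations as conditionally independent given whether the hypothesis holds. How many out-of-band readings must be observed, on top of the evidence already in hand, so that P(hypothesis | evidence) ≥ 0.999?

3

Prior odds = 0.027/0.973 = 27/973.
Combined Bayes factor of the evidence already in hand = 9 × 8 × (2/3) = 48.
Odds after that evidence = (27/973) × 48 = 1296/973.
Target odds = 0.999/0.001 = 999.
Need 10ⁿ ≥ 999 ÷ (1296/973) = 36001/48.
10² = 100 falls short of 36001/48 but 10³ = 1000 reaches it, so n = 3.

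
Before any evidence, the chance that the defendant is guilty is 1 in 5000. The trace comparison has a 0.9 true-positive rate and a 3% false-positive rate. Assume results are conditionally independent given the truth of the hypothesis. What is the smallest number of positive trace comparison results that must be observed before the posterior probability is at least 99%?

Prior odds = 0.0002/0.9998 = 1/4999.
Likelihood ratio of a positive result = 0.9/0.03 = 30.
Target posterior odds = 0.99/0.01 = 99.
Require 30ⁿ ≥ 99 ÷ (1/4999) = 494901.
30³ = 27000 falls short of 494901 but 30⁴ = 810000 reaches it, so n = 4.

4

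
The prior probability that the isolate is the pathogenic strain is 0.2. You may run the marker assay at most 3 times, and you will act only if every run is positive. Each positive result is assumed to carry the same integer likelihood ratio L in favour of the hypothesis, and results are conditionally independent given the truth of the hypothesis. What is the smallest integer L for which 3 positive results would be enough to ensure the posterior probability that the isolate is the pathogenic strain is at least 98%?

Prior odds = 0.2/0.8 = 0.25.
Target odds = 0.98/0.02 = 49.
Need L³ ≥ 49 ÷ 0.25 = 196.
5³ = 125 < 196 ≤ 216 = 6³, so L = 6.

6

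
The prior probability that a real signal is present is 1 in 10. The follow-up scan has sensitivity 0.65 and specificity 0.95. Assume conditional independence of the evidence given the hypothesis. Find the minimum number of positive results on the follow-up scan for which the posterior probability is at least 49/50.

3

Prior odds = 0.1/0.9 = 1/9.
False-positive rate = 1 − 0.95 = 0.05; likelihood ratio of a positive = 0.65/0.05 = 13.
Target odds: 0.98 ÷ 0.02 = 49.
Need (1/9) × 13ⁿ ≥ 49, i.e. 13ⁿ ≥ 441.
13² = 169 falls short of 441 but 13³ = 2197 reaches it, so n = 3.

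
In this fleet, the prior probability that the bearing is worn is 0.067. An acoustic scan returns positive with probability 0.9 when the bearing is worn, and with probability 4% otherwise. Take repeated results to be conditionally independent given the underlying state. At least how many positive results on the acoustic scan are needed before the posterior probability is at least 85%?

Prior odds: 0.067 ÷ 0.933 = 67/933.
Likelihood ratio of a positive result = 0.9/0.04 = 22.5.
Target odds: 0.85 ÷ 0.15 = 17/3.
Require 22.5ⁿ ≥ 17/3 ÷ (67/933) = 5287/67.
22.5¹ = 22.5 falls short of 5287/67 but 22.5² = 506.25 reaches it, so n = 2.

2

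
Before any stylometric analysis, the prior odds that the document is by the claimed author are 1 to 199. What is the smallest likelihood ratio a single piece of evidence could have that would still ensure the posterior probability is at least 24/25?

Prior odds = 1/199.
Target odds = 0.96/0.04 = 24.
Required Bayes factor = 24 ÷ (1/199) = 4776.

4776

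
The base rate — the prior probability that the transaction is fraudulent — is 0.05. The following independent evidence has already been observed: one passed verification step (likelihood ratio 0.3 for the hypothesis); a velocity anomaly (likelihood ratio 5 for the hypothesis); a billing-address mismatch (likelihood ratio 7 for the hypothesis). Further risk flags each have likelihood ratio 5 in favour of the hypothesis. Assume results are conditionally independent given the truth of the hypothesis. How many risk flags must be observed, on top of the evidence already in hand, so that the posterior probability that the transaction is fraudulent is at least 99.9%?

5

Prior odds = 0.05/0.95 = 1/19.
Combined Bayes factor of the evidence already in hand = 0.3 × 5 × 7 = 10.5.
Odds after that evidence = (1/19) × 10.5 = 21/38.
Target odds = 0.999/0.001 = 999.
Need 5ⁿ ≥ 999 ÷ (21/38) = 12654/7.
5⁴ = 625 falls short of 12654/7 but 5⁵ = 3125 reaches it, so n = 5.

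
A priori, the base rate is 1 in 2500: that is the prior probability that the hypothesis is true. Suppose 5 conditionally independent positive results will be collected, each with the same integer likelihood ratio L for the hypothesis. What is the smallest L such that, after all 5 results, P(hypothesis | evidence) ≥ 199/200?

14

Prior odds = 0.0004/0.9996 = 1/2499.
Target odds = 0.995/0.005 = 199.
Need L⁵ ≥ 199 ÷ (1/2499) = 497301.
13⁵ = 371293 < 497301 ≤ 537824 = 14⁵, so L = 14.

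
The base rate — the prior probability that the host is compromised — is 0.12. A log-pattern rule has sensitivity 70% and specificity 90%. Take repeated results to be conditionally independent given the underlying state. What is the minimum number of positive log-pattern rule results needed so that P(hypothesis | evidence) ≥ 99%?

Prior odds = 0.12/0.88 = 3/22.
False-positive rate = 1 − 0.9 = 0.1; likelihood ratio of a positive = 0.7/0.1 = 7.
Target odds: 0.99 ÷ 0.01 = 99.
Need (3/22) × 7ⁿ ≥ 99, i.e. 7ⁿ ≥ 726.
7³ = 343 falls short of 726 but 7⁴ = 2401 reaches it, so n = 4.

4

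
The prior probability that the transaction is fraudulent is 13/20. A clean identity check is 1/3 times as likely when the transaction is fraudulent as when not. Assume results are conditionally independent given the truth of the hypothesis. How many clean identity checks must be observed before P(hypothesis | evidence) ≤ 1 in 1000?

Prior odds = 0.65/0.35 = 13/7.
Likelihood ratio per clean identity check = 1/3.
Target posterior odds = 0.001/0.999 = 1/999.
Require (1/3)ⁿ ≤ 1/999 ÷ (13/7) = 7/12987.
(1/3)⁶ = 1/729 is still above 7/12987 but (1/3)⁷ = 1/2187 is at or below it, so n = 7.

7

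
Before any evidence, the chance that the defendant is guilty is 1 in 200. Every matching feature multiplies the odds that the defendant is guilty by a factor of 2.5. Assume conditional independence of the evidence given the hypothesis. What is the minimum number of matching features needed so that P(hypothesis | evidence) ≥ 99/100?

11

Prior odds: 0.005 ÷ 0.995 = 1/199.
Likelihood ratio per matching feature = 2.5.
Target posterior odds = 0.99/0.01 = 99.
Need (1/199) × 2.5ⁿ ≥ 99, i.e. 2.5ⁿ ≥ 19701.
2.5¹⁰ = 9765625/1024 falls short of 19701 but 2.5¹¹ = 48828125/2048 reaches it, so n = 11.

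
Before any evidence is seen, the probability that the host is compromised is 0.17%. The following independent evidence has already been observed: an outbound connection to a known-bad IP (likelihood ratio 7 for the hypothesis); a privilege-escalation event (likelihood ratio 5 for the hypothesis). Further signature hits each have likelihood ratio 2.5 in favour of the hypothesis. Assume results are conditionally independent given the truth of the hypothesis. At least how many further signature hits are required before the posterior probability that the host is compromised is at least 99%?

9

Prior odds = 0.0017/0.9983 = 17/9983.
Combined Bayes factor of the evidence already in hand = 7 × 5 = 35.
Odds after that evidence = (17/9983) × 35 = 595/9983.
Target odds = 0.99/0.01 = 99.
Need 2.5ⁿ ≥ 99 ÷ (595/9983) = 988317/595.
2.5⁸ = 390625/256 falls short of 988317/595 but 2.5⁹ = 1953125/512 reaches it, so n = 9.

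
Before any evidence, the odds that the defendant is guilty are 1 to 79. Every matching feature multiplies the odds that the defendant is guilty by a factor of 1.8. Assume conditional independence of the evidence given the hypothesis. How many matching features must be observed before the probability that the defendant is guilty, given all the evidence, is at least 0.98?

Prior odds = 1/79.
Likelihood ratio per matching feature = 1.8.
Target posterior odds = 0.98/0.02 = 49.
Need (1/79) × 1.8ⁿ ≥ 49, i.e. 1.8ⁿ ≥ 3871.
1.8¹⁴ ≈3748.13 falls short of 3871 but 1.8¹⁵ ≈6746.64 reaches it, so n = 15.

15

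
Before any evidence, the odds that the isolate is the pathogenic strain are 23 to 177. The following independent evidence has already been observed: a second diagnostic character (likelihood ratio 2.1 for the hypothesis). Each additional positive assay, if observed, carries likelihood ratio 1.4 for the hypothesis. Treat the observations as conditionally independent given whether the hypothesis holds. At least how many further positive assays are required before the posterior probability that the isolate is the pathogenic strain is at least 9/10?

Prior odds = 23/177.
Bayes factor of the evidence already in hand = 2.1.
Odds after that evidence = (23/177) × 2.1 = 161/590.
Target odds = 0.9/0.1 = 9.
Need 1.4ⁿ ≥ 9 ÷ (161/590) = 5310/161.
1.4¹⁰ = 282475249/9765625 falls short of 5310/161 but 1.4¹¹ ≈40.4957 reaches it, so n = 11.

11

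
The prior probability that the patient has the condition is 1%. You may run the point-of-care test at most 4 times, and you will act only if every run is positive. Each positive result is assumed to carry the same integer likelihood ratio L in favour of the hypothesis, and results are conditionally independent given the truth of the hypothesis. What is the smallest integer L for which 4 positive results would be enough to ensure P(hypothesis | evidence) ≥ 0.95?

7

Prior odds = 0.01/0.99 = 1/99.
Target odds = 0.95/0.05 = 19.
Need L⁴ ≥ 19 ÷ (1/99) = 1881.
6⁴ = 1296 < 1881 ≤ 2401 = 7⁴, so L = 7.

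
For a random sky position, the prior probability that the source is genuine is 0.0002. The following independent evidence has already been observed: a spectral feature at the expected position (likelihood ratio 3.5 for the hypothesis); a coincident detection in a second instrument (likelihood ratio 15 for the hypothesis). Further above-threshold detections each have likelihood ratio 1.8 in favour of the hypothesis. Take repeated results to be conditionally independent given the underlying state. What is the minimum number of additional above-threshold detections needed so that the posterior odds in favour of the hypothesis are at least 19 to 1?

13

Prior odds = 0.0002/0.9998 = 1/4999.
Combined Bayes factor of the evidence already in hand = 3.5 × 15 = 52.5.
Odds after that evidence = (1/4999) × 52.5 = 105/9998.
Target odds = 19.
Need 1.8ⁿ ≥ 19 ÷ (105/9998) = 189962/105.
1.8¹² ≈1156.83 falls short of 189962/105 but 1.8¹³ ≈2082.3 reaches it, so n = 13.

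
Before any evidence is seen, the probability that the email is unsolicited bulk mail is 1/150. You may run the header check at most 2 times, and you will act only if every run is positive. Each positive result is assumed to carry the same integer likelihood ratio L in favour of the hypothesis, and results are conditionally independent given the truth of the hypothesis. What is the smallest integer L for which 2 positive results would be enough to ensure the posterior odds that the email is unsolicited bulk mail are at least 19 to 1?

Prior odds = (1/150)/(149/150) = 1/149.
Target odds = 19.
Need L² ≥ 19 ÷ (1/149) = 2831.
53² = 2809 < 2831 ≤ 2916 = 54², so L = 54.

54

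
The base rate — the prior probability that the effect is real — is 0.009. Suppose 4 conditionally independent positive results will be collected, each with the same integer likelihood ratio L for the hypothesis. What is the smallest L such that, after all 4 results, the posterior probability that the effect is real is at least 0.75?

Prior odds = 0.009/0.991 = 9/991.
Target odds = 0.75/0.25 = 3.
Need L⁴ ≥ 3 ÷ (9/991) = 991/3.
4⁴ = 256 < 991/3 ≤ 625 = 5⁴, so L = 5.

5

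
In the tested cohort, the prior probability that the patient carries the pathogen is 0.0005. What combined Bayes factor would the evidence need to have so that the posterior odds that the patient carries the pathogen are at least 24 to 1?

47976

Prior odds = 0.0005/0.9995 = 1/1999.
Target odds = 24.
Required Bayes factor = 24 ÷ (1/1999) = 47976.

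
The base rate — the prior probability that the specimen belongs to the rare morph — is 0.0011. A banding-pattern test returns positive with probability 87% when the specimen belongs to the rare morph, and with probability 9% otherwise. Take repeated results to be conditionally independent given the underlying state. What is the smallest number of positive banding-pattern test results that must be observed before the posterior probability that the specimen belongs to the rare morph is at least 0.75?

Prior odds: 0.0011 ÷ 0.9989 = 11/9989.
Likelihood ratio of a positive result = 0.87/0.09 = 29/3.
Target posterior odds = 0.75/0.25 = 3.
Need (11/9989) × (29/3)ⁿ ≥ 3, i.e. (29/3)ⁿ ≥ 29967/11.
(29/3)³ = 24389/27 falls short of 29967/11 but (29/3)⁴ = 707281/81 reaches it, so n = 4.

4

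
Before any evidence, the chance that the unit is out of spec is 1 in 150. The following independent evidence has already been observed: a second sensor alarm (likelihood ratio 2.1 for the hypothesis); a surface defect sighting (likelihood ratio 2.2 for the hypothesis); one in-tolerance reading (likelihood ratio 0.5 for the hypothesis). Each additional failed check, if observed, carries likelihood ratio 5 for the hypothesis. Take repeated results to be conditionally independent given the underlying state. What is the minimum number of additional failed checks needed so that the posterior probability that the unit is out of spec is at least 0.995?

Prior odds = (1/150)/(149/150) = 1/149.
Combined Bayes factor of the evidence already in hand = 2.1 × 2.2 × 0.5 = 2.31.
Odds after that evidence = (1/149) × 2.31 = 231/14900.
Target odds = 0.995/0.005 = 199.
Need 5ⁿ ≥ 199 ÷ (231/14900) = 2965100/231.
5⁵ = 3125 falls short of 2965100/231 but 5⁶ = 15625 reaches it, so n = 6.

6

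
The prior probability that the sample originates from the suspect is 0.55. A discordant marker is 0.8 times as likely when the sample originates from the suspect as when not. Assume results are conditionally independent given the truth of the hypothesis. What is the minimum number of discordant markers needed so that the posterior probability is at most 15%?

9

Prior odds = 0.55/0.45 = 11/9.
Likelihood ratio per discordant marker = 0.8.
Target odds: 0.15 ÷ 0.85 = 3/17.
Require 0.8ⁿ ≤ 3/17 ÷ (11/9) = 27/187.
0.8⁸ = 65536/390625 is still above 27/187 but 0.8⁹ = 262144/1953125 is at or below it, so n = 9.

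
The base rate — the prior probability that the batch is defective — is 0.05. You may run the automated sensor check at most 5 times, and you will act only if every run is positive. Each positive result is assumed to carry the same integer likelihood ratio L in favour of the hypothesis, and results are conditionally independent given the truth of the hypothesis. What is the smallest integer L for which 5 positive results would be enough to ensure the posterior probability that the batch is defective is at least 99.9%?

Prior odds = 0.05/0.95 = 1/19.
Target odds = 0.999/0.001 = 999.
Need L⁵ ≥ 999 ÷ (1/19) = 18981.
7⁵ = 16807 < 18981 ≤ 32768 = 8⁵, so L = 8.

8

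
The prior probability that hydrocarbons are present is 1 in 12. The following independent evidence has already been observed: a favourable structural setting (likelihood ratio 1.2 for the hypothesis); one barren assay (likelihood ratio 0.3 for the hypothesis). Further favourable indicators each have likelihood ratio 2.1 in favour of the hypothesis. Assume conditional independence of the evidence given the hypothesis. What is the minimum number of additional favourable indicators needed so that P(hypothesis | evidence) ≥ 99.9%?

Prior odds = (1/12)/(11/12) = 1/11.
Combined Bayes factor of the evidence already in hand = 1.2 × 0.3 = 0.36.
Odds after that evidence = (1/11) × 0.36 = 9/275.
Target odds = 0.999/0.001 = 999.
Need 2.1ⁿ ≥ 999 ÷ (9/275) = 30525.
2.1¹³ ≈15447.2 falls short of 30525 but 2.1¹⁴ ≈32439.2 reaches it, so n = 14.

14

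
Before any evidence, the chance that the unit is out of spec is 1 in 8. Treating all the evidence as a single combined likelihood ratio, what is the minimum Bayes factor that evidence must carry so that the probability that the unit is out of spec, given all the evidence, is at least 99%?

693

Prior odds = 0.125/0.875 = 1/7.
Target odds = 0.99/0.01 = 99.
Required Bayes factor = 99 ÷ (1/7) = 693.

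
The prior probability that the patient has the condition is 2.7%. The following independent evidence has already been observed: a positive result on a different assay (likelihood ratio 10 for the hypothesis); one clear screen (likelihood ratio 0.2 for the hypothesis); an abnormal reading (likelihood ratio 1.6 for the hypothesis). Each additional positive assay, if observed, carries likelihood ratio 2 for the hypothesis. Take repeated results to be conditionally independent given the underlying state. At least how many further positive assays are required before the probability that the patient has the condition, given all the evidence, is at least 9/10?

Prior odds = 0.027/0.973 = 27/973.
Combined Bayes factor of the evidence already in hand = 10 × 0.2 × 1.6 = 3.2.
Odds after that evidence = (27/973) × 3.2 = 432/4865.
Target odds = 0.9/0.1 = 9.
Need 2ⁿ ≥ 9 ÷ (432/4865) = 4865/48.
2⁶ = 64 falls short of 4865/48 but 2⁷ = 128 reaches it, so n = 7.

7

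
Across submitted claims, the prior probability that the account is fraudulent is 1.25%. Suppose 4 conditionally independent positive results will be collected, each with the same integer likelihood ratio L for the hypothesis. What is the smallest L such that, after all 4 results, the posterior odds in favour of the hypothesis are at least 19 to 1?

7

Prior odds = 0.0125/0.9875 = 1/79.
Target odds = 19.
Need L⁴ ≥ 19 ÷ (1/79) = 1501.
6⁴ = 1296 < 1501 ≤ 2401 = 7⁴, so L = 7.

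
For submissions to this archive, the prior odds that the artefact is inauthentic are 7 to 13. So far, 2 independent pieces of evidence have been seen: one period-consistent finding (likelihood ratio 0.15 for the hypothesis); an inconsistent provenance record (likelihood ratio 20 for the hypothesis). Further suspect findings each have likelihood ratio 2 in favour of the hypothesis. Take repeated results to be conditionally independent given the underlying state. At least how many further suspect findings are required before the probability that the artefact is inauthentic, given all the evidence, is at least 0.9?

3

Prior odds = 7/13.
Combined Bayes factor of the evidence already in hand = 0.15 × 20 = 3.
Odds after that evidence = (7/13) × 3 = 21/13.
Target odds = 0.9/0.1 = 9.
Need 2ⁿ ≥ 9 ÷ (21/13) = 39/7.
2² = 4 falls short of 39/7 but 2³ = 8 reaches it, so n = 3.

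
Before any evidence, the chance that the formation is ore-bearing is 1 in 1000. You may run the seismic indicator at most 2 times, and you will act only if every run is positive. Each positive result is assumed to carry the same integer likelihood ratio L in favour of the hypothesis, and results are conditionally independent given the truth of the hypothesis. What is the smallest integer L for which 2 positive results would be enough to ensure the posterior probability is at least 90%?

95

Prior odds = 0.001/0.999 = 1/999.
Target odds = 0.9/0.1 = 9.
Need L² ≥ 9 ÷ (1/999) = 8991.
94² = 8836 < 8991 ≤ 9025 = 95², so L = 95.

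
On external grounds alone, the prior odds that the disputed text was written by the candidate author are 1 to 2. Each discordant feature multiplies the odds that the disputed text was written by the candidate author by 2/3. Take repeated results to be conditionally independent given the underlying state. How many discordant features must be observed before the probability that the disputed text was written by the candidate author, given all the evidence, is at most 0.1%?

16

Prior odds = 0.5.
Likelihood ratio per discordant feature = 2/3.
Target posterior odds = 0.001/0.999 = 1/999.
Need 0.5 × (2/3)ⁿ ≤ 1/999, i.e. (2/3)ⁿ ≤ 2/999.
(2/3)¹⁵ = 32768/14348907 is still above 2/999 but (2/3)¹⁶ = 65536/43046721 is at or below it, so n = 16.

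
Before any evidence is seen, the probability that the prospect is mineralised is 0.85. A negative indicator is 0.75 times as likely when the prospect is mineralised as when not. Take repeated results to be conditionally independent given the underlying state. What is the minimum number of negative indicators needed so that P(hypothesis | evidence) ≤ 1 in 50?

Prior odds: 0.85 ÷ 0.15 = 17/3.
Likelihood ratio per negative indicator = 0.75.
Target odds: 0.02 ÷ 0.98 = 1/49.
Need (17/3) × 0.75ⁿ ≤ 1/49, i.e. 0.75ⁿ ≤ 3/833.
0.75¹⁹ ≈0.00422828 is still above 3/833 but 0.75²⁰ ≈0.00317121 is at or below it, so n = 20.

20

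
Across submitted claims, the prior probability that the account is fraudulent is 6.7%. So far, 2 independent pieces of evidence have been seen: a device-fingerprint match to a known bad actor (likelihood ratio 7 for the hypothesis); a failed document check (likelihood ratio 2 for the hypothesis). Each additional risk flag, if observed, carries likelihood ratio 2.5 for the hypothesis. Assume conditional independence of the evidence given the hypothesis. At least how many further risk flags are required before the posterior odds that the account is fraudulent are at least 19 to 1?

Prior odds = 0.067/0.933 = 67/933.
Combined Bayes factor of the evidence already in hand = 7 × 2 = 14.
Odds after that evidence = (67/933) × 14 = 938/933.
Target odds = 19.
Need 2.5ⁿ ≥ 19 ÷ (938/933) = 17727/938.
2.5³ = 15.625 falls short of 17727/938 but 2.5⁴ = 39.0625 reaches it, so n = 4.

4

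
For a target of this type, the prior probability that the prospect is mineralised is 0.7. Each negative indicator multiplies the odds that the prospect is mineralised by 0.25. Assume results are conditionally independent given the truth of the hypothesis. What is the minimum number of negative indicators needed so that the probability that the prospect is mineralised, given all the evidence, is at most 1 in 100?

4

Prior odds = 0.7/0.3 = 7/3.
Likelihood ratio per negative indicator = 0.25.
Target odds: 0.01 ÷ 0.99 = 1/99.
Require 0.25ⁿ ≤ 1/99 ÷ (7/3) = 1/231.
0.25³ = 0.015625 is still above 1/231 but 0.25⁴ = 0.00390625 is at or below it, so n = 4.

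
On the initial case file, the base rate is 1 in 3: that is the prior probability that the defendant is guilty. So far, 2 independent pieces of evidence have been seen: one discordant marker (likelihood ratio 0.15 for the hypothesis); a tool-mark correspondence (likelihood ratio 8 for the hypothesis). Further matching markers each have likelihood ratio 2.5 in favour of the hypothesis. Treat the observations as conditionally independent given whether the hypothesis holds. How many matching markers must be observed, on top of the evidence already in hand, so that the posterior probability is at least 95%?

Prior odds = (1/3)/(2/3) = 0.5.
Combined Bayes factor of the evidence already in hand = 0.15 × 8 = 1.2.
Odds after that evidence = 0.5 × 1.2 = 0.6.
Target odds = 0.95/0.05 = 19.
Need 2.5ⁿ ≥ 19 ÷ 0.6 = 95/3.
2.5³ = 15.625 falls short of 95/3 but 2.5⁴ = 39.0625 reaches it, so n = 4.

4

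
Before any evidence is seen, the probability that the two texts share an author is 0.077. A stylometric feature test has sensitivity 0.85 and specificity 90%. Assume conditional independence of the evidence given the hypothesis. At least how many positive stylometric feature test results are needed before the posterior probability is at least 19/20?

Prior odds = 0.077/0.923 = 77/923.
False-positive rate = 1 − 0.9 = 0.1; likelihood ratio of a positive = 0.85/0.1 = 8.5.
Target posterior odds = 0.95/0.05 = 19.
Need (77/923) × 8.5ⁿ ≥ 19, i.e. 8.5ⁿ ≥ 17537/77.
8.5² = 72.25 falls short of 17537/77 but 8.5³ = 614.125 reaches it, so n = 3.

3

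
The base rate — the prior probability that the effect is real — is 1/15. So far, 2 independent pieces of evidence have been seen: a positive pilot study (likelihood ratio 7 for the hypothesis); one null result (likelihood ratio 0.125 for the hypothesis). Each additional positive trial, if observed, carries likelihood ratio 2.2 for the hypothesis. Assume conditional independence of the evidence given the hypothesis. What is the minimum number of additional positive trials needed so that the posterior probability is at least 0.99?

10

Prior odds = (1/15)/(14/15) = 1/14.
Combined Bayes factor of the evidence already in hand = 7 × 0.125 = 0.875.
Odds after that evidence = (1/14) × 0.875 = 0.0625.
Target odds = 0.99/0.01 = 99.
Need 2.2ⁿ ≥ 99 ÷ 0.0625 = 1584.
2.2⁹ ≈1207.27 falls short of 1584 but 2.2¹⁰ ≈2655.99 reaches it, so n = 10.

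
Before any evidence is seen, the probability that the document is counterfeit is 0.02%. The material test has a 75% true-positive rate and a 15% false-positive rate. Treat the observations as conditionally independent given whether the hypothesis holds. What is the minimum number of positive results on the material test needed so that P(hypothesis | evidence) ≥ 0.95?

8

Prior odds = 0.0002/0.9998 = 1/4999.
Likelihood ratio of a positive result = 0.75/0.15 = 5.
Target posterior odds = 0.95/0.05 = 19.
Require 5ⁿ ≥ 19 ÷ (1/4999) = 94981.
5⁷ = 78125 falls short of 94981 but 5⁸ = 390625 reaches it, so n = 8.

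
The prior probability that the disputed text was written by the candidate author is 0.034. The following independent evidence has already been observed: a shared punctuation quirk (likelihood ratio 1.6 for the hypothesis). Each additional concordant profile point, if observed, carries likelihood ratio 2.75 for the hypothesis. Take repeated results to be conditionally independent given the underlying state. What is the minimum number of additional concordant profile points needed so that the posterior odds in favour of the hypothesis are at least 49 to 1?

7

Prior odds = 0.034/0.966 = 17/483.
Bayes factor of the evidence already in hand = 1.6.
Odds after that evidence = (17/483) × 1.6 = 136/2415.
Target odds = 49.
Need 2.75ⁿ ≥ 49 ÷ (136/2415) = 118335/136.
2.75⁶ = 1771561/4096 falls short of 118335/136 but 2.75⁷ = 19487171/16384 reaches it, so n = 7.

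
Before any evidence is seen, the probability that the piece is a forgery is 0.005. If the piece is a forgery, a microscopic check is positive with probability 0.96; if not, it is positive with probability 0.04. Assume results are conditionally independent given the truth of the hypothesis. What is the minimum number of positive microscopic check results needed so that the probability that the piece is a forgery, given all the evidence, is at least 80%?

Prior odds: 0.005 ÷ 0.995 = 1/199.
Likelihood ratio of a positive = 0.96/0.04 = 24.
Target odds: 0.8 ÷ 0.2 = 4.
Need (1/199) × 24ⁿ ≥ 4, i.e. 24ⁿ ≥ 796.
24² = 576 falls short of 796 but 24³ = 13824 reaches it, so n = 3.

3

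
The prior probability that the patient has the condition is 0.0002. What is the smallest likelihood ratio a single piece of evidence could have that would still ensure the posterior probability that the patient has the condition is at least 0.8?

19996

Prior odds = 0.0002/0.9998 = 1/4999.
Target odds = 0.8/0.2 = 4.
Required Bayes factor = 4 ÷ (1/4999) = 19996.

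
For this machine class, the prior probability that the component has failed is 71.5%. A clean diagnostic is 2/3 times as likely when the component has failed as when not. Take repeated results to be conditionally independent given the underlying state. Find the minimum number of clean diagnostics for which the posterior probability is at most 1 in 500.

18

Prior odds: 0.715 ÷ 0.285 = 143/57.
Likelihood ratio per clean diagnostic = 2/3.
Target posterior odds = 0.002/0.998 = 1/499.
Require (2/3)ⁿ ≤ 1/499 ÷ (143/57) = 57/71357.
(2/3)¹⁷ = 131072/129140163 is still above 57/71357 but (2/3)¹⁸ = 262144/387420489 is at or below it, so n = 18.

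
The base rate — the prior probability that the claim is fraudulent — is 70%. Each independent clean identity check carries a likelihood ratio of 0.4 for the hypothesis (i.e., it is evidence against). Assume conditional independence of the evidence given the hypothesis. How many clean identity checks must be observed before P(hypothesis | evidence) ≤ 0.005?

Prior odds: 0.7 ÷ 0.3 = 7/3.
Likelihood ratio per clean identity check = 0.4.
Target odds: 0.005 ÷ 0.995 = 1/199.
Need (7/3) × 0.4ⁿ ≤ 1/199, i.e. 0.4ⁿ ≤ 3/1393.
0.4⁶ = 64/15625 is still above 3/1393 but 0.4⁷ = 128/78125 is at or below it, so n = 7.

7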